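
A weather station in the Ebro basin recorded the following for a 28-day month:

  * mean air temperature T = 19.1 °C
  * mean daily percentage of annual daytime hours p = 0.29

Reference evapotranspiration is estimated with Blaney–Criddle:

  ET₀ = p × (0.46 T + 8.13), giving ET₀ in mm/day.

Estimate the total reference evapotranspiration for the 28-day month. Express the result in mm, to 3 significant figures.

ET₀ = 0.29 × (0.46 × 19.1 + 8.13) = 0.29 × 16.916 = 4.9056 mm/d
Monthly total = 4.9056 × 28 = 137.357 mm

137 mm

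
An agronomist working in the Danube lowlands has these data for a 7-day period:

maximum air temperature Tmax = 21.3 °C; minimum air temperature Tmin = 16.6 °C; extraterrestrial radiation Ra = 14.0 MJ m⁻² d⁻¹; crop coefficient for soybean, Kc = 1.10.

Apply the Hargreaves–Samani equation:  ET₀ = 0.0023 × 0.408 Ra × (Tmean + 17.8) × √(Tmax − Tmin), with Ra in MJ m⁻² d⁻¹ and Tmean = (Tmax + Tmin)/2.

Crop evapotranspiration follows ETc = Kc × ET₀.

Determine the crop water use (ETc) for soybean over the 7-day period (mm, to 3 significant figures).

Tmean = (21.3 + 16.6)/2 = 18.95 °C
0.408 Ra = 0.408 × 14.0 = 5.7120 mm/d equivalent
ET₀ = 0.0023 × 5.7120 × (18.95 + 17.8) × √4.7 = 0.0023 × 5.7120 × 36.75 × 2.1679 = 1.0467 mm/d
ETc = Kc × ET₀ = 1.10 × 1.0467 = 1.1514 mm/d
Over 7 days: 1.1514 × 7 = 8.060 mm

8.06 mm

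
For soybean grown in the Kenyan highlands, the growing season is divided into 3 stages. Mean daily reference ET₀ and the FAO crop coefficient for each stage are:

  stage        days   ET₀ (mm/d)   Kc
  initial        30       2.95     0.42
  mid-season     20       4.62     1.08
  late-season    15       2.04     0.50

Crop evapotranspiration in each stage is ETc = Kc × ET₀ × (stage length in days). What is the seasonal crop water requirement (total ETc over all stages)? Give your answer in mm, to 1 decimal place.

152.3 mm

initial: 0.42 × 2.95 × 30 = 37.17 mm
mid-season: 1.08 × 4.62 × 20 = 99.79 mm
late-season: 0.50 × 2.04 × 15 = 15.30 mm
Seasonal total = 152.26 mm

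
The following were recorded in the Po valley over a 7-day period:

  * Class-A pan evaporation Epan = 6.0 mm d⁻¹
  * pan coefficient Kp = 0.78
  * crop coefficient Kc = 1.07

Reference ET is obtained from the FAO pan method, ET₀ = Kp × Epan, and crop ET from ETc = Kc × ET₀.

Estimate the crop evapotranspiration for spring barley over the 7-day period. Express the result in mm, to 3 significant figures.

35.1 mm

ET₀ = 0.78 × 6.0 = 4.6800 mm/d
ETc = Kc × ET₀ = 1.07 × 4.6800 = 5.0076 mm/d
Over 7 days: 5.0076 × 7 = 35.053 mm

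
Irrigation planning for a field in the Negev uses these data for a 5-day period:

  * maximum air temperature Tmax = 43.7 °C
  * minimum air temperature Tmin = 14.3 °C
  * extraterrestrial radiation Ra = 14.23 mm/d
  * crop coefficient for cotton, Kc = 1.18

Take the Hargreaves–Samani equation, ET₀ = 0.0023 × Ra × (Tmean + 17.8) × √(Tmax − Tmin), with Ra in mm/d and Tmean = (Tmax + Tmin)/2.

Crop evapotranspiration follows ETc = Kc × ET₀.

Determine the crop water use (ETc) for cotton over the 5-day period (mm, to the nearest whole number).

Tmean = (43.7 + 14.3)/2 = 29.00 °C
ET₀ = 0.0023 × 14.23 × (29.00 + 17.8) × √29.4 = 0.0023 × 14.23 × 46.80 × 5.4222 = 8.3053 mm/d
ETc = Kc × ET₀ = 1.18 × 8.3053 = 9.8003 mm/d
Over 5 days: 9.8003 × 5 = 49.002 mm

49 mm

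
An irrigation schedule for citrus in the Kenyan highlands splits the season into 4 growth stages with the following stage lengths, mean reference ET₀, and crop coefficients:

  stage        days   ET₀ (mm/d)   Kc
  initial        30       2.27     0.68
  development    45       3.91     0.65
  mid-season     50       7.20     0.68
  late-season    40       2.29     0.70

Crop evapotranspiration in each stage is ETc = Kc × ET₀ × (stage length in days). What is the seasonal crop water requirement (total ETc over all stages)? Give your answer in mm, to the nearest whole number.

initial: 0.68 × 2.27 × 30 = 46.31 mm
development: 0.65 × 3.91 × 45 = 114.37 mm
mid-season: 0.68 × 7.20 × 50 = 244.80 mm
late-season: 0.70 × 2.29 × 40 = 64.12 mm
Seasonal total = 469.60 mm

470 mm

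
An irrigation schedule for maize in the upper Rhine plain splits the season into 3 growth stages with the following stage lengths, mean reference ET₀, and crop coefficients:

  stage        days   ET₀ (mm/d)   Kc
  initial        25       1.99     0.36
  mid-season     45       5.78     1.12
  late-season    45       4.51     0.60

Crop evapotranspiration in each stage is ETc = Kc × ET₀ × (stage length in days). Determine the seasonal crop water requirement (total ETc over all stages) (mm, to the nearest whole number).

431 mm

initial: 0.36 × 1.99 × 25 = 17.91 mm
mid-season: 1.12 × 5.78 × 45 = 291.31 mm
late-season: 0.60 × 4.51 × 45 = 121.77 mm
Seasonal total = 430.99 mm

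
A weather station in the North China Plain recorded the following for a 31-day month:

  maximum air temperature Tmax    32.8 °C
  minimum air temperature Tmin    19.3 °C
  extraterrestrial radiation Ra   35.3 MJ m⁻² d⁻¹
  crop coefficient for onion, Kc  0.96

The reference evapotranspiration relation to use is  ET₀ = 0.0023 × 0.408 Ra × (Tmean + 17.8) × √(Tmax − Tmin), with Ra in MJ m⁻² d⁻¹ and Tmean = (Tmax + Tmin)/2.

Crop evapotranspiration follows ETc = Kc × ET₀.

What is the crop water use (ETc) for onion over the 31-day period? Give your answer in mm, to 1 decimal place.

Tmean = (32.8 + 19.3)/2 = 26.05 °C
0.408 Ra = 0.408 × 35.3 = 14.4024 mm/d equivalent
ET₀ = 0.0023 × 14.4024 × (26.05 + 17.8) × √13.5 = 0.0023 × 14.4024 × 43.85 × 3.6742 = 5.3370 mm/d
ETc = Kc × ET₀ = 0.96 × 5.3370 = 5.1235 mm/d
Over 31 days: 5.1235 × 31 = 158.829 mm

158.8 mm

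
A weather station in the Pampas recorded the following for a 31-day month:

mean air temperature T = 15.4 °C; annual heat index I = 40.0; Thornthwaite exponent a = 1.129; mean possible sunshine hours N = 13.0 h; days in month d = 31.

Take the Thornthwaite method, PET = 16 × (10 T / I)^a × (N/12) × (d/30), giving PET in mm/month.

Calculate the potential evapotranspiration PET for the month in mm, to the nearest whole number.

10T/I = 10 × 15.4 / 40.0 = 3.8500
(10T/I)^a = 3.8500^1.129 = 4.5813
Uncorrected PET = 16 × 4.5813 = 73.301 mm
Correction = (N/12)(d/30) = (13.0/12)(31/30) = 1.1194
PET = 73.301 × 1.1194 = 82.053 mm/month

82 mm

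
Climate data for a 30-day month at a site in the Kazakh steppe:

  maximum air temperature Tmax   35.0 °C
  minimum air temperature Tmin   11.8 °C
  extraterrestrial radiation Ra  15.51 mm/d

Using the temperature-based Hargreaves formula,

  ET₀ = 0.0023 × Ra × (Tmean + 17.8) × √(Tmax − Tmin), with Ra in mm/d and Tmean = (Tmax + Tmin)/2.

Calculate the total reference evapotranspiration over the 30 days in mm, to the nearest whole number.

Tmean = (35.0 + 11.8)/2 = 23.40 °C
ET₀ = 0.0023 × 15.51 × (23.40 + 17.8) × √23.2 = 0.0023 × 15.51 × 41.20 × 4.8166 = 7.0791 mm/d
Over 30 days: 7.0791 × 30 = 212.373 mm

212 mm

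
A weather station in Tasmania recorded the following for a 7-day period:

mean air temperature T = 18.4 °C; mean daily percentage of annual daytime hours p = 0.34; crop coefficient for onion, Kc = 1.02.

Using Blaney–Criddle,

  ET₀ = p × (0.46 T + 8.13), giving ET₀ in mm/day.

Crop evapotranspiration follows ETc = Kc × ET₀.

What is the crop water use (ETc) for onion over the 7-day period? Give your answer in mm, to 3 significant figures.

ET₀ = 0.34 × (0.46 × 18.4 + 8.13) = 0.34 × 16.594 = 5.6420 mm/d
ETc = Kc × ET₀ = 1.02 × 5.6420 = 5.7548 mm/d
Over 7 days: 5.7548 × 7 = 40.284 mm

40.3 mm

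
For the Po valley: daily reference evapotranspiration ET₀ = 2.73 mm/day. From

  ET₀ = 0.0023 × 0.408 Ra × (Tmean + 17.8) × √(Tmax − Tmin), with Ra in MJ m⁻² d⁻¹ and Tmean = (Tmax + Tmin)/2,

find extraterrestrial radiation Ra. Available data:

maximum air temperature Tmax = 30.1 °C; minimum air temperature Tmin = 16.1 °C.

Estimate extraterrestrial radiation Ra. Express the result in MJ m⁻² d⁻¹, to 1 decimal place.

19.0 MJ m⁻² d⁻¹

Tmean = (30.1+16.1)/2 = 23.10 °C; ΔT = 14.0
Ra = ET₀ / [0.0023 × 0.408 × (Tmean+17.8) × √ΔT]
   = 2.73 / (0.0023 × 0.408 × 40.90 × 3.7417) = 19.010 MJ m⁻² d⁻¹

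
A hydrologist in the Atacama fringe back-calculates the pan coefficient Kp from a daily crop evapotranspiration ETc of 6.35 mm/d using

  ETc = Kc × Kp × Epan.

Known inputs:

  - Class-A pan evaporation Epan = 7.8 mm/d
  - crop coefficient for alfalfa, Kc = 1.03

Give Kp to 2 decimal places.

ETc = Kc × Kp × Epan  ⇒  Kp = ETc / (Kc × Epan)
Kp = 6.35 / (1.03 × 7.8) = 6.35 / 8.034 = 0.7904

0.79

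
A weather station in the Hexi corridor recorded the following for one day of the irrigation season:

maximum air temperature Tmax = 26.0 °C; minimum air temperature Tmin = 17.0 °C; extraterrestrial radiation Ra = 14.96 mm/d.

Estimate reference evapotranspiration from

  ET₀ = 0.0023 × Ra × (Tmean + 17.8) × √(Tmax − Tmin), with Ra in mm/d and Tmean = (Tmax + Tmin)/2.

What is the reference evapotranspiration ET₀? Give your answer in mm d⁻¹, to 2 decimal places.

4.06 mm d⁻¹

Tmean = (26.0 + 17.0)/2 = 21.50 °C
ET₀ = 0.0023 × 14.96 × (21.50 + 17.8) × √9.0 = 0.0023 × 14.96 × 39.30 × 3.0000 = 4.0567 mm/d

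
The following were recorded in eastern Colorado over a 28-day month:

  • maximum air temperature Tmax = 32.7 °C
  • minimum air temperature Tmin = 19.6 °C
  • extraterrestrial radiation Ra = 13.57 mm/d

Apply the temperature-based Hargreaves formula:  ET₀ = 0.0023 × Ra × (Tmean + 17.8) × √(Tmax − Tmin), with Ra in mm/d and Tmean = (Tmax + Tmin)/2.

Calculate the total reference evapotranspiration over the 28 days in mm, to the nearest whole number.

139 mm

Tmean = (32.7 + 19.6)/2 = 26.15 °C
ET₀ = 0.0023 × 13.57 × (26.15 + 17.8) × √13.1 = 0.0023 × 13.57 × 43.95 × 3.6194 = 4.9648 mm/d
Over 28 days: 4.9648 × 28 = 139.014 mm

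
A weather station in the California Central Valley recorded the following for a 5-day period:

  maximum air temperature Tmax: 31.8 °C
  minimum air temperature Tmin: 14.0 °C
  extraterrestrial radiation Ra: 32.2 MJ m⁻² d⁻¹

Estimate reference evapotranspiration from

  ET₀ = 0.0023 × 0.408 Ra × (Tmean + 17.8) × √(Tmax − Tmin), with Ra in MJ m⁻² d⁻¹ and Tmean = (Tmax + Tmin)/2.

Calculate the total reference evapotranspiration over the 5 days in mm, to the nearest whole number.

Tmean = (31.8 + 14.0)/2 = 22.90 °C
0.408 Ra = 0.408 × 32.2 = 13.1376 mm/d equivalent
ET₀ = 0.0023 × 13.1376 × (22.90 + 17.8) × √17.8 = 0.0023 × 13.1376 × 40.70 × 4.2190 = 5.1886 mm/d
Over 5 days: 5.1886 × 5 = 25.943 mm

26 mm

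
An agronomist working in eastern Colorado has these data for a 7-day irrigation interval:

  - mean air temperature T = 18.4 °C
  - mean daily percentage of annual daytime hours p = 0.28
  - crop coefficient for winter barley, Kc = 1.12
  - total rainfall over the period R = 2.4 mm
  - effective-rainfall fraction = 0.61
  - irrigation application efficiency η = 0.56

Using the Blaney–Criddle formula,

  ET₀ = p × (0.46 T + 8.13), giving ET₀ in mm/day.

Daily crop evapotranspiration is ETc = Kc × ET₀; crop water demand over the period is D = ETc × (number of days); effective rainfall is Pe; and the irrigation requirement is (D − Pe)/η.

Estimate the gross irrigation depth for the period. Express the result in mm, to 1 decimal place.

ET₀ = 0.28 × (0.46 × 18.4 + 8.13) = 0.28 × 16.594 = 4.6463 mm/d
ETc = Kc × ET₀ = 1.12 × 4.6463 = 5.2039 mm/d
Crop demand D = ETc × 7 d = 5.2039 × 7 = 36.427 mm
Pe = 0.61 × 2.4 = 1.464 mm
D − Pe = 36.427 − 1.464 = 34.963 mm
Gross irrigation = 34.963 / 0.56 = 62.434 mm

62.4 mm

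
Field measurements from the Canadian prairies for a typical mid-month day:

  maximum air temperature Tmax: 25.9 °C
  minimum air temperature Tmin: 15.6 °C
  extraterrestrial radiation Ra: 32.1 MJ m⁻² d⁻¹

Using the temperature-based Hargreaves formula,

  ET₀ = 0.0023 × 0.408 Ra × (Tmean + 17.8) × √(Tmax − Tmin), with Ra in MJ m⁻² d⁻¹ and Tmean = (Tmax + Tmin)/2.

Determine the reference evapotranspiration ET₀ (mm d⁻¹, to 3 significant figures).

Tmean = (25.9 + 15.6)/2 = 20.75 °C
0.408 Ra = 0.408 × 32.1 = 13.0968 mm/d equivalent
ET₀ = 0.0023 × 13.0968 × (20.75 + 17.8) × √10.3 = 0.0023 × 13.0968 × 38.55 × 3.2094 = 3.7268 mm/d

3.73 mm d⁻¹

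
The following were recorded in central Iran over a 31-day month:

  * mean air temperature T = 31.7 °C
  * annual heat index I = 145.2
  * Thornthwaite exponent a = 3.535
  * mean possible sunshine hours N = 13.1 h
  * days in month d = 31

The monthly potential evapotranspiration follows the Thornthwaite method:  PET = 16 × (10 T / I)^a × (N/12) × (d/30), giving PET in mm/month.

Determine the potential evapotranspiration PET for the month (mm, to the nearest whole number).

10T/I = 10 × 31.7 / 145.2 = 2.1832
(10T/I)^a = 2.1832^3.535 = 15.8014
Uncorrected PET = 16 × 15.8014 = 252.822 mm
Correction = (N/12)(d/30) = (13.1/12)(31/30) = 1.1281
PET = 252.822 × 1.1281 = 285.208 mm/month

285 mm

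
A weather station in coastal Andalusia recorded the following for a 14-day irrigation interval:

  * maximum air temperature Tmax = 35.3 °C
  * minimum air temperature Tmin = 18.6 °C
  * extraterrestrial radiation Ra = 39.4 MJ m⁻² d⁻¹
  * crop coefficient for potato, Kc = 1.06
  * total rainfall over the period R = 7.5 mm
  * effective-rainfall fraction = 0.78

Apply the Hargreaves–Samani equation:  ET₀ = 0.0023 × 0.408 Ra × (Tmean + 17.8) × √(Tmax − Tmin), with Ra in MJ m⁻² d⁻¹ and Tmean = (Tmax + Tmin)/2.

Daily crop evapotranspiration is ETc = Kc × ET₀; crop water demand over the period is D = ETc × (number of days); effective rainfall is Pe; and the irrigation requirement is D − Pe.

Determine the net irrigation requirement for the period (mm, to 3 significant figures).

94.5 mm

Tmean = (35.3 + 18.6)/2 = 26.95 °C
0.408 Ra = 0.408 × 39.4 = 16.0752 mm/d equivalent
ET₀ = 0.0023 × 16.0752 × (26.95 + 17.8) × √16.7 = 0.0023 × 16.0752 × 44.75 × 4.0866 = 6.7614 mm/d
ETc = Kc × ET₀ = 1.06 × 6.7614 = 7.1671 mm/d
Crop demand D = ETc × 14 d = 7.1671 × 14 = 100.339 mm
Pe = 0.78 × 7.5 = 5.850 mm
D − Pe = 100.339 − 5.850 = 94.489 mm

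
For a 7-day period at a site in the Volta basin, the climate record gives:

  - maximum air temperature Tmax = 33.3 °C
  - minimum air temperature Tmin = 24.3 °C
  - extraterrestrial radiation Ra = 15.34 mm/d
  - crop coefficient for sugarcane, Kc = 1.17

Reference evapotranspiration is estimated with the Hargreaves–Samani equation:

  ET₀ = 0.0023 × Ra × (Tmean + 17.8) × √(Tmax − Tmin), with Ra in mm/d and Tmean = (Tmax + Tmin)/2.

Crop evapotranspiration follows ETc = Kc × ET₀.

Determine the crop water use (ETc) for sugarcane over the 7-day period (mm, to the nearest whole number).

40 mm

Tmean = (33.3 + 24.3)/2 = 28.80 °C
ET₀ = 0.0023 × 15.34 × (28.80 + 17.8) × √9.0 = 0.0023 × 15.34 × 46.60 × 3.0000 = 4.9324 mm/d
ETc = Kc × ET₀ = 1.17 × 4.9324 = 5.7709 mm/d
Over 7 days: 5.7709 × 7 = 40.396 mm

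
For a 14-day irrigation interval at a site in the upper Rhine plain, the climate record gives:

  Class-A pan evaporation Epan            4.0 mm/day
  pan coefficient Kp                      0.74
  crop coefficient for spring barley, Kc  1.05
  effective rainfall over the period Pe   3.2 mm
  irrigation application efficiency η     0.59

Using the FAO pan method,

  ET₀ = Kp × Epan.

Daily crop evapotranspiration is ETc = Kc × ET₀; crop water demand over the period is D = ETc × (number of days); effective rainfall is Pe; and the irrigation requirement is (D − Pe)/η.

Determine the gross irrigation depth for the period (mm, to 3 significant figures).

ET₀ = 0.74 × 4.0 = 2.9600 mm/d
ETc = Kc × ET₀ = 1.05 × 2.9600 = 3.1080 mm/d
Crop demand D = ETc × 14 d = 3.1080 × 14 = 43.512 mm
D − Pe = 43.512 − 3.2 = 40.312 mm
Gross irrigation = 40.312 / 0.59 = 68.325 mm

68.3 mm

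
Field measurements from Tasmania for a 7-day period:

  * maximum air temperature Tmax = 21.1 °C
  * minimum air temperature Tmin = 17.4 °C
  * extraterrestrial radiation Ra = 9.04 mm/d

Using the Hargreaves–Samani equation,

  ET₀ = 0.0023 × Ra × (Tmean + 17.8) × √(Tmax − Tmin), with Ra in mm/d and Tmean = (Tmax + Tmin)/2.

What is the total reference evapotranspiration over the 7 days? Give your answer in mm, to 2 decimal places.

10.37 mm

Tmean = (21.1 + 17.4)/2 = 19.25 °C
ET₀ = 0.0023 × 9.04 × (19.25 + 17.8) × √3.7 = 0.0023 × 9.04 × 37.05 × 1.9235 = 1.4818 mm/d
Over 7 days: 1.4818 × 7 = 10.373 mm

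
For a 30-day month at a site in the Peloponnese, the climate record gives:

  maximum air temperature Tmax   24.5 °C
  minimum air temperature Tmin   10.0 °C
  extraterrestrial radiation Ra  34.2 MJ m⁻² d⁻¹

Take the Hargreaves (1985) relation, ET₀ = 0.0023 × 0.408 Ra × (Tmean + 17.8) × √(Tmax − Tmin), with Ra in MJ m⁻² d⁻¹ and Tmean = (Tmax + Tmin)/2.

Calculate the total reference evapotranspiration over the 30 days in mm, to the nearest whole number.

Tmean = (24.5 + 10.0)/2 = 17.25 °C
0.408 Ra = 0.408 × 34.2 = 13.9536 mm/d equivalent
ET₀ = 0.0023 × 13.9536 × (17.25 + 17.8) × √14.5 = 0.0023 × 13.9536 × 35.05 × 3.8079 = 4.2834 mm/d
Over 30 days: 4.2834 × 30 = 128.502 mm

129 mm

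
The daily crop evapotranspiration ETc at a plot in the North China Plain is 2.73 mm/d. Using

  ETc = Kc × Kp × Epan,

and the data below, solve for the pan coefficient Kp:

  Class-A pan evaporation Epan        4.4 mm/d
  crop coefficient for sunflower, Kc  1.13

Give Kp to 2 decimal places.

ETc = Kc × Kp × Epan  ⇒  Kp = ETc / (Kc × Epan)
Kp = 2.73 / (1.13 × 4.4) = 2.73 / 4.972 = 0.5491

0.55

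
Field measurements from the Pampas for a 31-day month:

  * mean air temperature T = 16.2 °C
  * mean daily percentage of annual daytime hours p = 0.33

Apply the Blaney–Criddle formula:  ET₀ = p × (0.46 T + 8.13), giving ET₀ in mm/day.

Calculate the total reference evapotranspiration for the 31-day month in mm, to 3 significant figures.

159 mm

ET₀ = 0.33 × (0.46 × 16.2 + 8.13) = 0.33 × 15.582 = 5.1421 mm/d
Monthly total = 5.1421 × 31 = 159.405 mm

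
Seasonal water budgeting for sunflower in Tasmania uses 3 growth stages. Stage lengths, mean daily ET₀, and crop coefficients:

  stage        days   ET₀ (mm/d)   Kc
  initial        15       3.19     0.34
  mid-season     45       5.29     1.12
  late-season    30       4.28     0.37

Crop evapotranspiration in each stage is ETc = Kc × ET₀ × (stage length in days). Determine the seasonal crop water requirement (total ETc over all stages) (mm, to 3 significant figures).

initial: 0.34 × 3.19 × 15 = 16.27 mm
mid-season: 1.12 × 5.29 × 45 = 266.62 mm
late-season: 0.37 × 4.28 × 30 = 47.51 mm
Seasonal total = 330.40 mm

330 mm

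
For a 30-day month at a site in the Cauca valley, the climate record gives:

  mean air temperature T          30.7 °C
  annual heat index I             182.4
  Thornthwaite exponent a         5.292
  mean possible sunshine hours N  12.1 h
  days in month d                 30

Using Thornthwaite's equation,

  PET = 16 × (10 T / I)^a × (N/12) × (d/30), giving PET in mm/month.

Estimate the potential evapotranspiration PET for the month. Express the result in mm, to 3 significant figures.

10T/I = 10 × 30.7 / 182.4 = 1.6831
(10T/I)^a = 1.6831^5.292 = 15.7244
Uncorrected PET = 16 × 15.7244 = 251.590 mm
Correction = (N/12)(d/30) = (12.1/12)(30/30) = 1.0083
PET = 251.590 × 1.0083 = 253.678 mm/month

254 mm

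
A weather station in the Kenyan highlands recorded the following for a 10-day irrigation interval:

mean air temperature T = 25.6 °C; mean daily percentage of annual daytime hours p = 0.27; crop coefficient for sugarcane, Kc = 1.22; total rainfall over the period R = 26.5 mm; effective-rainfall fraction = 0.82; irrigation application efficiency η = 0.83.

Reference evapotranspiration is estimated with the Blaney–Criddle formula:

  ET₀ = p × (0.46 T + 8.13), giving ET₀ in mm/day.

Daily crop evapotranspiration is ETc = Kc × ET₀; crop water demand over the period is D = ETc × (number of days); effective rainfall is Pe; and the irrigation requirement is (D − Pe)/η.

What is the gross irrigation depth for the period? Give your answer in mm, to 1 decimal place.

ET₀ = 0.27 × (0.46 × 25.6 + 8.13) = 0.27 × 19.906 = 5.3746 mm/d
ETc = Kc × ET₀ = 1.22 × 5.3746 = 6.5570 mm/d
Crop demand D = ETc × 10 d = 6.5570 × 10 = 65.570 mm
Pe = 0.82 × 26.5 = 21.730 mm
D − Pe = 65.570 − 21.730 = 43.840 mm
Gross irrigation = 43.840 / 0.83 = 52.819 mm

52.8 mm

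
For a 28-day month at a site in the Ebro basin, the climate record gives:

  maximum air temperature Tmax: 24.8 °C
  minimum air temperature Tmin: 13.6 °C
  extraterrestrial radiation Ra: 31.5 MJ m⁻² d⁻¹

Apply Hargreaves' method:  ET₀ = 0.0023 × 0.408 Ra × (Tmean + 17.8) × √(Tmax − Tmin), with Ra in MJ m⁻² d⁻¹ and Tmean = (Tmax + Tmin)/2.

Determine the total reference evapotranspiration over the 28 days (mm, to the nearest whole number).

102 mm

Tmean = (24.8 + 13.6)/2 = 19.20 °C
0.408 Ra = 0.408 × 31.5 = 12.8520 mm/d equivalent
ET₀ = 0.0023 × 12.8520 × (19.20 + 17.8) × √11.2 = 0.0023 × 12.8520 × 37.00 × 3.3466 = 3.6602 mm/d
Over 28 days: 3.6602 × 28 = 102.486 mm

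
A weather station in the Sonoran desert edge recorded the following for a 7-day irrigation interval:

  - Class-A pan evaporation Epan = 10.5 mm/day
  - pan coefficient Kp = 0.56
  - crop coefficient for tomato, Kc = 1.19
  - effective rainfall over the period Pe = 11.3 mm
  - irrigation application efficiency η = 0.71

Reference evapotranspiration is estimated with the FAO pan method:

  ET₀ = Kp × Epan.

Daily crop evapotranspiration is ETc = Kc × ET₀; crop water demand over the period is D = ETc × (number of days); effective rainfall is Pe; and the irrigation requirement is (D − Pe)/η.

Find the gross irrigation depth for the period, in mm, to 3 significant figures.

53.1 mm

ET₀ = 0.56 × 10.5 = 5.8800 mm/d
ETc = Kc × ET₀ = 1.19 × 5.8800 = 6.9972 mm/d
Crop demand D = ETc × 7 d = 6.9972 × 7 = 48.980 mm
D − Pe = 48.980 − 11.3 = 37.680 mm
Gross irrigation = 37.680 / 0.71 = 53.070 mm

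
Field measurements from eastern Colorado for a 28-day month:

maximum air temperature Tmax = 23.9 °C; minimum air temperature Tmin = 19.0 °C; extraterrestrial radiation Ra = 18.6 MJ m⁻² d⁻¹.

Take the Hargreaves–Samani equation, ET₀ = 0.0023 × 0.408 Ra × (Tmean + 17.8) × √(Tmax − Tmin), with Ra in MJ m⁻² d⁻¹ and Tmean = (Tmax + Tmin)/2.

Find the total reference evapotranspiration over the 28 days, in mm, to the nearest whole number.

42 mm

Tmean = (23.9 + 19.0)/2 = 21.45 °C
0.408 Ra = 0.408 × 18.6 = 7.5888 mm/d equivalent
ET₀ = 0.0023 × 7.5888 × (21.45 + 17.8) × √4.9 = 0.0023 × 7.5888 × 39.25 × 2.2136 = 1.5165 mm/d
Over 28 days: 1.5165 × 28 = 42.462 mm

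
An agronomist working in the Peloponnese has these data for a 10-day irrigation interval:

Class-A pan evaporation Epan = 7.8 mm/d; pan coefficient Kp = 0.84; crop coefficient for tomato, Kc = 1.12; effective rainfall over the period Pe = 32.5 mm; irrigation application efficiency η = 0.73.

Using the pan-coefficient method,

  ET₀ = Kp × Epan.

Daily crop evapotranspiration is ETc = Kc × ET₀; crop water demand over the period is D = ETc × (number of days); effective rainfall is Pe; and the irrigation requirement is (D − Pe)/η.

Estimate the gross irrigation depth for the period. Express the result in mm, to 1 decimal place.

56.0 mm

ET₀ = 0.84 × 7.8 = 6.5520 mm/d
ETc = Kc × ET₀ = 1.12 × 6.5520 = 7.3382 mm/d
Crop demand D = ETc × 10 d = 7.3382 × 10 = 73.382 mm
D − Pe = 73.382 − 32.5 = 40.882 mm
Gross irrigation = 40.882 / 0.73 = 56.003 mm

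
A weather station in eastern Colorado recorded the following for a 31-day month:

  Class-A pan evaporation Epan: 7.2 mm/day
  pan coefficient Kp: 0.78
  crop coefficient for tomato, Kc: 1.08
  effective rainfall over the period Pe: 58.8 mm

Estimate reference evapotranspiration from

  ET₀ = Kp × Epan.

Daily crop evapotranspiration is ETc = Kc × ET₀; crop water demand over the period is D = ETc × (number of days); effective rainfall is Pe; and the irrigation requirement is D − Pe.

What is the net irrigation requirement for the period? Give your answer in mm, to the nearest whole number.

ET₀ = 0.78 × 7.2 = 5.6160 mm/d
ETc = Kc × ET₀ = 1.08 × 5.6160 = 6.0653 mm/d
Crop demand D = ETc × 31 d = 6.0653 × 31 = 188.024 mm
D − Pe = 188.024 − 58.8 = 129.224 mm

129 mm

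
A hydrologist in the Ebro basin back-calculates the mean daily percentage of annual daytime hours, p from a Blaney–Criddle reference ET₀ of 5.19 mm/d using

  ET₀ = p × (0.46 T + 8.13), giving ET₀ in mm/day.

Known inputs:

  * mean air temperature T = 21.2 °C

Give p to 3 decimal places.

p = ET₀ / (0.46 T + 8.13) = 5.19 / (0.46 × 21.2 + 8.13) = 5.19 / 17.882 = 0.2902

0.290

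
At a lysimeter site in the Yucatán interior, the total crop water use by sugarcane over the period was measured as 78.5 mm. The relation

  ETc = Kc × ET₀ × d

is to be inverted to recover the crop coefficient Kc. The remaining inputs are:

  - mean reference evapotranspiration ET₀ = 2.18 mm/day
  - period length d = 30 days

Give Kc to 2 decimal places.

ETc = Kc × ET₀ × d  ⇒  Kc = ETc / (ET₀ × d)
Kc = 78.5 / (2.18 × 30) = 78.5 / 65.40 = 1.2003

1.20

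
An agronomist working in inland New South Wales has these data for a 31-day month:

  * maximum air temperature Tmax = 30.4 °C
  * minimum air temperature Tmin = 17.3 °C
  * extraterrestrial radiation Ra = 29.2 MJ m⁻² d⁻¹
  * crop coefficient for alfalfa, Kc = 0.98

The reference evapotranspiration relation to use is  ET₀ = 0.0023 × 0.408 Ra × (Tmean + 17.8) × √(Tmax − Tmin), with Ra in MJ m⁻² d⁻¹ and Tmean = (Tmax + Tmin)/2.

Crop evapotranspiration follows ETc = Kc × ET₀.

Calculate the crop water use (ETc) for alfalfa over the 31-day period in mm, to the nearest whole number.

Tmean = (30.4 + 17.3)/2 = 23.85 °C
0.408 Ra = 0.408 × 29.2 = 11.9136 mm/d equivalent
ET₀ = 0.0023 × 11.9136 × (23.85 + 17.8) × √13.1 = 0.0023 × 11.9136 × 41.65 × 3.6194 = 4.1307 mm/d
ETc = Kc × ET₀ = 0.98 × 4.1307 = 4.0481 mm/d
Over 31 days: 4.0481 × 31 = 125.491 mm

125 mm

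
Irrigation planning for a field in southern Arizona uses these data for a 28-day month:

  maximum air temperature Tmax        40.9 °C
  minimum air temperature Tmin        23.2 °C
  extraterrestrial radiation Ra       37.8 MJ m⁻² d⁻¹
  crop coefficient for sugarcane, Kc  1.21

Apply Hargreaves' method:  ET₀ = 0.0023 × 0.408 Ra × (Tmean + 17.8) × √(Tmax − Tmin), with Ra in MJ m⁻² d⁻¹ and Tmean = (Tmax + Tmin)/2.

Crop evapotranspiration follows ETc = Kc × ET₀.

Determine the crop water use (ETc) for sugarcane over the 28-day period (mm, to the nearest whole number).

Tmean = (40.9 + 23.2)/2 = 32.05 °C
0.408 Ra = 0.408 × 37.8 = 15.4224 mm/d equivalent
ET₀ = 0.0023 × 15.4224 × (32.05 + 17.8) × √17.7 = 0.0023 × 15.4224 × 49.85 × 4.2071 = 7.4392 mm/d
ETc = Kc × ET₀ = 1.21 × 7.4392 = 9.0014 mm/d
Over 28 days: 9.0014 × 28 = 252.039 mm

252 mm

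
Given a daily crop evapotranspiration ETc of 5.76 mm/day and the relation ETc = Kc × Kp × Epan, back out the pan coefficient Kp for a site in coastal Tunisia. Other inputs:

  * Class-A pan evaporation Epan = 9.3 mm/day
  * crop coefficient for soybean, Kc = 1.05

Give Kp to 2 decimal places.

ETc = Kc × Kp × Epan  ⇒  Kp = ETc / (Kc × Epan)
Kp = 5.76 / (1.05 × 9.3) = 5.76 / 9.765 = 0.5899

0.59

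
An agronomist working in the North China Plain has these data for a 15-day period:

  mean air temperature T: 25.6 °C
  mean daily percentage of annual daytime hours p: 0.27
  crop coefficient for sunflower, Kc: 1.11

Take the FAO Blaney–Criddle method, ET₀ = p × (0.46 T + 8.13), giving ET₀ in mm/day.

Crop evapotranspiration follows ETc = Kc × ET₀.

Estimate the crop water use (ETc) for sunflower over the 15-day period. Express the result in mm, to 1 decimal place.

ET₀ = 0.27 × (0.46 × 25.6 + 8.13) = 0.27 × 19.906 = 5.3746 mm/d
ETc = Kc × ET₀ = 1.11 × 5.3746 = 5.9658 mm/d
Over 15 days: 5.9658 × 15 = 89.487 mm

89.5 mm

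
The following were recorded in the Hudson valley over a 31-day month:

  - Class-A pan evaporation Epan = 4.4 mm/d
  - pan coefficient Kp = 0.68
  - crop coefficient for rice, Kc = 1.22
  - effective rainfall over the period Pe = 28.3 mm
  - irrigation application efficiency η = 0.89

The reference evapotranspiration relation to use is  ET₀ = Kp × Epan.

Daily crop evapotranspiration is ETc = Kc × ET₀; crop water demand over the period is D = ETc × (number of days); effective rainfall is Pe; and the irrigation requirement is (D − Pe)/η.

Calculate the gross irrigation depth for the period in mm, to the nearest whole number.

ET₀ = 0.68 × 4.4 = 2.9920 mm/d
ETc = Kc × ET₀ = 1.22 × 2.9920 = 3.6502 mm/d
Crop demand D = ETc × 31 d = 3.6502 × 31 = 113.156 mm
D − Pe = 113.156 − 28.3 = 84.856 mm
Gross irrigation = 84.856 / 0.89 = 95.344 mm

95 mm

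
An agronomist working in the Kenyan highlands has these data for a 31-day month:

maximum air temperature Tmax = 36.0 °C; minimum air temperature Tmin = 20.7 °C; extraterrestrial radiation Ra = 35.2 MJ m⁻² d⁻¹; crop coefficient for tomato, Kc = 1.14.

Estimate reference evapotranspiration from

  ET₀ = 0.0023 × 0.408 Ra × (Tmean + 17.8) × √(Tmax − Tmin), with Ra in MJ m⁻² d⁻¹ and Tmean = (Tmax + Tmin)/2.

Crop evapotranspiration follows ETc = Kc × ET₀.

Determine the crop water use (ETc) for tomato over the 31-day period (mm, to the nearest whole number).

Tmean = (36.0 + 20.7)/2 = 28.35 °C
0.408 Ra = 0.408 × 35.2 = 14.3616 mm/d equivalent
ET₀ = 0.0023 × 14.3616 × (28.35 + 17.8) × √15.3 = 0.0023 × 14.3616 × 46.15 × 3.9115 = 5.9627 mm/d
ETc = Kc × ET₀ = 1.14 × 5.9627 = 6.7975 mm/d
Over 31 days: 6.7975 × 31 = 210.723 mm

211 mm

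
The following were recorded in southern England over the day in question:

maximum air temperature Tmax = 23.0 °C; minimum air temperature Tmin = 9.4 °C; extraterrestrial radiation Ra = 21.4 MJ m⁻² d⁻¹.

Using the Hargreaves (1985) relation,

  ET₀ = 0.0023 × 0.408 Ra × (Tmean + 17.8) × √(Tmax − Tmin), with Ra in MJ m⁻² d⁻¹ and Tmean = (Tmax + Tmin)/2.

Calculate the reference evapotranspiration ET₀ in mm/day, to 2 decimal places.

2.52 mm/day

Tmean = (23.0 + 9.4)/2 = 16.20 °C
0.408 Ra = 0.408 × 21.4 = 8.7312 mm/d equivalent
ET₀ = 0.0023 × 8.7312 × (16.20 + 17.8) × √13.6 = 0.0023 × 8.7312 × 34.00 × 3.6878 = 2.5180 mm/d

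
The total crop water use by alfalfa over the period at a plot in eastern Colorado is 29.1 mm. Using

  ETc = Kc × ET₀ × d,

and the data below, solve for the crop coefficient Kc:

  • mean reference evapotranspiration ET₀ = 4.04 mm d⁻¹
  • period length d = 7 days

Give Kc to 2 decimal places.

1.03

ETc = Kc × ET₀ × d  ⇒  Kc = ETc / (ET₀ × d)
Kc = 29.1 / (4.04 × 7) = 29.1 / 28.28 = 1.0290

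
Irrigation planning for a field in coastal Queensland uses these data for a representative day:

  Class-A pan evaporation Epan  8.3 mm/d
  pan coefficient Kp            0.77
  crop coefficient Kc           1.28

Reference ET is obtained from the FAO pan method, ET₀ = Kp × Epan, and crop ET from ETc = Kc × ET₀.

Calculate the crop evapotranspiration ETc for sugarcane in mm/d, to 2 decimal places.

8.18 mm/d

ET₀ = 0.77 × 8.3 = 6.3910 mm/d
ETc = Kc × ET₀ = 1.28 × 6.3910 = 8.1805 mm/d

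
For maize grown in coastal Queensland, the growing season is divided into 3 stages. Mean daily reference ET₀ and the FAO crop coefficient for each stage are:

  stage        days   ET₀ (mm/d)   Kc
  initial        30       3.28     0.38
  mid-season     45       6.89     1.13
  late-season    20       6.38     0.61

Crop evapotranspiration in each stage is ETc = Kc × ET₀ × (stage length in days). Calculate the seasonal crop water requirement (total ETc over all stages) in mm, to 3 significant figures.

initial: 0.38 × 3.28 × 30 = 37.39 mm
mid-season: 1.13 × 6.89 × 45 = 350.36 mm
late-season: 0.61 × 6.38 × 20 = 77.84 mm
Seasonal total = 465.59 mm

466 mm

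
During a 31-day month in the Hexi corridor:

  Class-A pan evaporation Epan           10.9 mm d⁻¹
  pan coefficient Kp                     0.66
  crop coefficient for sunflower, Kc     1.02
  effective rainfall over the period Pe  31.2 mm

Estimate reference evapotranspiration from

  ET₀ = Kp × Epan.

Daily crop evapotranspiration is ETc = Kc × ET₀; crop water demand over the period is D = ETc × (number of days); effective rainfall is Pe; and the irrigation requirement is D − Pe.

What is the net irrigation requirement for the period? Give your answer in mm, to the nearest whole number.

ET₀ = 0.66 × 10.9 = 7.1940 mm/d
ETc = Kc × ET₀ = 1.02 × 7.1940 = 7.3379 mm/d
Crop demand D = ETc × 31 d = 7.3379 × 31 = 227.475 mm
D − Pe = 227.475 − 31.2 = 196.275 mm

196 mm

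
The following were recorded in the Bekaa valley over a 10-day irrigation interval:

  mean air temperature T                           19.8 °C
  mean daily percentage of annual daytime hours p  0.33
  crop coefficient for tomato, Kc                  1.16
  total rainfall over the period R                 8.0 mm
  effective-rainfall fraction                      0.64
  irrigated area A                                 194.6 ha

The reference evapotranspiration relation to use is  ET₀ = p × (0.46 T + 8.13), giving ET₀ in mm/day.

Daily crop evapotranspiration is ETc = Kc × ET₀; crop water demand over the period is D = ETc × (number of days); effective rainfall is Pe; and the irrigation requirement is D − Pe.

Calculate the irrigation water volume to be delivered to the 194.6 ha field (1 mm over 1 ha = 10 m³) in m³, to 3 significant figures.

118000 m³

ET₀ = 0.33 × (0.46 × 19.8 + 8.13) = 0.33 × 17.238 = 5.6885 mm/d
ETc = Kc × ET₀ = 1.16 × 5.6885 = 6.5987 mm/d
Crop demand D = ETc × 10 d = 6.5987 × 10 = 65.987 mm
Pe = 0.64 × 8.0 = 5.120 mm
D − Pe = 65.987 − 5.120 = 60.867 mm
Volume = 60.867 mm × 194.6 ha × 10 = 118447.2 m³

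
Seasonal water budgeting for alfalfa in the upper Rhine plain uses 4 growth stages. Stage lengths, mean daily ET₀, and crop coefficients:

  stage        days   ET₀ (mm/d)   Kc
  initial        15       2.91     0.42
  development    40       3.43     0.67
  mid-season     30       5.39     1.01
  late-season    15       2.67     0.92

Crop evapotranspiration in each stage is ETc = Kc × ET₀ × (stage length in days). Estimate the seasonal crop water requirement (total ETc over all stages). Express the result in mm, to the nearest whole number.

initial: 0.42 × 2.91 × 15 = 18.33 mm
development: 0.67 × 3.43 × 40 = 91.92 mm
mid-season: 1.01 × 5.39 × 30 = 163.32 mm
late-season: 0.92 × 2.67 × 15 = 36.85 mm
Seasonal total = 310.42 mm

310 mm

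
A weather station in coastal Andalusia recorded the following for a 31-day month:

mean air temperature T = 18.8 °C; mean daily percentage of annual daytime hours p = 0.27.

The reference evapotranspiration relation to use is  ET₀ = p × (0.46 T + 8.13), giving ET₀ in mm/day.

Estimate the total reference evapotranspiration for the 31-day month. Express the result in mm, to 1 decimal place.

ET₀ = 0.27 × (0.46 × 18.8 + 8.13) = 0.27 × 16.778 = 4.5301 mm/d
Monthly total = 4.5301 × 31 = 140.433 mm

140.4 mm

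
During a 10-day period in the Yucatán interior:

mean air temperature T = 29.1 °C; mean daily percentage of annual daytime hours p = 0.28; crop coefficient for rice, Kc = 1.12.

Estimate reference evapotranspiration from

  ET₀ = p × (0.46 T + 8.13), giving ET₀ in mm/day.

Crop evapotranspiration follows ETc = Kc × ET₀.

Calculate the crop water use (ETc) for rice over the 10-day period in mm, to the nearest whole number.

ET₀ = 0.28 × (0.46 × 29.1 + 8.13) = 0.28 × 21.516 = 6.0245 mm/d
ETc = Kc × ET₀ = 1.12 × 6.0245 = 6.7474 mm/d
Over 10 days: 6.7474 × 10 = 67.474 mm

67 mm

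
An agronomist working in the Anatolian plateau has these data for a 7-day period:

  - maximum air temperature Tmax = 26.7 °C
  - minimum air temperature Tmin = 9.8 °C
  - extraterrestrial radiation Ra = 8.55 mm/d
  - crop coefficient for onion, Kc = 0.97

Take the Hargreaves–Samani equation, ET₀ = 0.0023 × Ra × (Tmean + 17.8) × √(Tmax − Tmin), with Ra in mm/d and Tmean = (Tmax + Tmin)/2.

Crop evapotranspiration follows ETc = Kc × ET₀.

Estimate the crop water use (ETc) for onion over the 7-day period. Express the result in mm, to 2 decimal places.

19.79 mm

Tmean = (26.7 + 9.8)/2 = 18.25 °C
ET₀ = 0.0023 × 8.55 × (18.25 + 17.8) × √16.9 = 0.0023 × 8.55 × 36.05 × 4.1110 = 2.9144 mm/d
ETc = Kc × ET₀ = 0.97 × 2.9144 = 2.8270 mm/d
Over 7 days: 2.8270 × 7 = 19.789 mm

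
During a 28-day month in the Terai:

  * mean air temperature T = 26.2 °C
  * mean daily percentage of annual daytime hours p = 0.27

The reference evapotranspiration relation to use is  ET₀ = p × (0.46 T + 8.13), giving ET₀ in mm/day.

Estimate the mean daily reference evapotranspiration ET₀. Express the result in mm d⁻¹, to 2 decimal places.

ET₀ = 0.27 × (0.46 × 26.2 + 8.13) = 0.27 × 20.182 = 5.4491 mm/d

5.45 mm d⁻¹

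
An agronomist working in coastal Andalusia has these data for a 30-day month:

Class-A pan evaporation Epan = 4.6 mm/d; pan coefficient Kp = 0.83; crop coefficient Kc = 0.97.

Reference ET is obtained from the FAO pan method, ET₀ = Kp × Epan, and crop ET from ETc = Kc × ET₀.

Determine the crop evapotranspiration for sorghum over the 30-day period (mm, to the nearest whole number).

ET₀ = 0.83 × 4.6 = 3.8180 mm/d
ETc = Kc × ET₀ = 0.97 × 3.8180 = 3.7035 mm/d
Over 30 days: 3.7035 × 30 = 111.105 mm

111 mm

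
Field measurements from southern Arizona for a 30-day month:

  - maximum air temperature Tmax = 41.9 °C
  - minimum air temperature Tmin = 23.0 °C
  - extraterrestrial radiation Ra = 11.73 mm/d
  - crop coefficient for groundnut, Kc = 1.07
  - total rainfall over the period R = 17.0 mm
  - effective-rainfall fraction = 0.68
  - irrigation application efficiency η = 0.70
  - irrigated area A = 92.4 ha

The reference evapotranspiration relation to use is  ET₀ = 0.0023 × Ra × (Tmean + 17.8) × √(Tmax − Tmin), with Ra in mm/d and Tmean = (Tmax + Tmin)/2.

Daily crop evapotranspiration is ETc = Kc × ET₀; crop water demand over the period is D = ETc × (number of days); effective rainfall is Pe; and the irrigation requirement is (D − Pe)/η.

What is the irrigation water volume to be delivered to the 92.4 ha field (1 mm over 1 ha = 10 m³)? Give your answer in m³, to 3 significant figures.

Tmean = (41.9 + 23.0)/2 = 32.45 °C
ET₀ = 0.0023 × 11.73 × (32.45 + 17.8) × √18.9 = 0.0023 × 11.73 × 50.25 × 4.3474 = 5.8937 mm/d
ETc = Kc × ET₀ = 1.07 × 5.8937 = 6.3063 mm/d
Crop demand D = ETc × 30 d = 6.3063 × 30 = 189.189 mm
Pe = 0.68 × 17.0 = 11.560 mm
D − Pe = 189.189 − 11.560 = 177.629 mm
Gross irrigation = 177.629 / 0.70 = 253.756 mm
Volume = 253.756 mm × 92.4 ha × 10 = 234470.5 m³

234000 m³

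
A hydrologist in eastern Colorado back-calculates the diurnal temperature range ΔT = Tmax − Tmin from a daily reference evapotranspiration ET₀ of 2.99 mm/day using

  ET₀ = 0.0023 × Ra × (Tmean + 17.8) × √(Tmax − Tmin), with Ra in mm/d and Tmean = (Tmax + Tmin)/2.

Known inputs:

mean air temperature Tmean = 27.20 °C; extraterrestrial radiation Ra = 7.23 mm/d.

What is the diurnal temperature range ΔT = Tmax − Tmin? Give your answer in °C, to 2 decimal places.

√ΔT = ET₀ / [0.0023 × Ra × (Tmean+17.8)] = 2.99 / (0.0023 × 7.23 × 45.00) = 3.9957
ΔT = 3.9957² = 15.966 °C

15.97 °C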